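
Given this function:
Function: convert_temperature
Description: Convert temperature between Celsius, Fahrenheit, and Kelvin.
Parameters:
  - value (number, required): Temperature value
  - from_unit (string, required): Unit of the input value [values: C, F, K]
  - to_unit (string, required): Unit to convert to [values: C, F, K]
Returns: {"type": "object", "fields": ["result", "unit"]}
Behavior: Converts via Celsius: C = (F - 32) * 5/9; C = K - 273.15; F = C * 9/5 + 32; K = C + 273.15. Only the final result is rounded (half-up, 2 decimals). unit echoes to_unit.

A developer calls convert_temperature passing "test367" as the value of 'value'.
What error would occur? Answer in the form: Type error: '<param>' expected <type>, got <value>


Spec: 'value' is declared as number; "test367" is a string.
Type error: 'value' expected number, got "test367"


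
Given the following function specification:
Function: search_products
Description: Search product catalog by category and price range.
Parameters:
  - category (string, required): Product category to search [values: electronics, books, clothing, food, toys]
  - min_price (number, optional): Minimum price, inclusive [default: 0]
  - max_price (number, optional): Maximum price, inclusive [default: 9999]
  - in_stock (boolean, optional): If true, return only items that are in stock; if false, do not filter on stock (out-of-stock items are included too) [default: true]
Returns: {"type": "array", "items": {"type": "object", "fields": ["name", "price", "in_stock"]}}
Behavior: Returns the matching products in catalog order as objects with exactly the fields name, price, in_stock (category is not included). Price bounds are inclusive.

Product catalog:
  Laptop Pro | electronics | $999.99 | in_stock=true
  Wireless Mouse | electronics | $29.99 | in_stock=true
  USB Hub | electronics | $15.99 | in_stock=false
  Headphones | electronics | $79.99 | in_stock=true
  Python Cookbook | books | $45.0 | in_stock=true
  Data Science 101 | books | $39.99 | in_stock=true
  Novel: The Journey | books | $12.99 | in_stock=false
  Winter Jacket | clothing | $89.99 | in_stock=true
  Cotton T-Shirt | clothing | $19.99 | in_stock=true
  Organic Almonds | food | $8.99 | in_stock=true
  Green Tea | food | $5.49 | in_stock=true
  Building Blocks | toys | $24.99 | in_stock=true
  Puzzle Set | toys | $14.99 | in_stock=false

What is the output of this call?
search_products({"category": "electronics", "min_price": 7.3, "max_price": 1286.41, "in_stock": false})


Filter: category=electronics, 7.3 <= price <= 1286.41, in_stock=false so stock is not filtered
  Laptop Pro ($999.99): keep
  Wireless Mouse ($29.99): keep
  USB Hub ($15.99): keep
  Headphones ($79.99): keep
Output:
[{"name": "Laptop Pro", "price": 999.99, "in_stock": true}, {"name": "Wireless Mouse", "price": 29.99, "in_stock": true}, {"name": "USB Hub", "price": 15.99, "in_stock": false}, {"name": "Headphones", "price": 79.99, "in_stock": true}]


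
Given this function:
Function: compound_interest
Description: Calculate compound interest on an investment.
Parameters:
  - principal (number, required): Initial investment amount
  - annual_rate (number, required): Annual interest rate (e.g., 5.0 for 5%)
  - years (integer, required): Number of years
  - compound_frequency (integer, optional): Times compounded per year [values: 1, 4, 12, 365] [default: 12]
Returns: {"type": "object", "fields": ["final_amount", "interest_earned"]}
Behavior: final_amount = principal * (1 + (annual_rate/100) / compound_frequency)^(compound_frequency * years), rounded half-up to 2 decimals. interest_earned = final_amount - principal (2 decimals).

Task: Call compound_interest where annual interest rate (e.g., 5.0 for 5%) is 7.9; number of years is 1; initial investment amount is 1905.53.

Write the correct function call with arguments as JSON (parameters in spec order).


Mapping each described value to its parameter name:
  'Annual interest rate (e.g., 5.0 for 5%)' -> annual_rate = 7.9
  'Number of years' -> years = 1
  'Initial investment amount' -> principal = 1905.53
compound_interest({"principal": 1905.53, "annual_rate": 7.9, "years": 1})


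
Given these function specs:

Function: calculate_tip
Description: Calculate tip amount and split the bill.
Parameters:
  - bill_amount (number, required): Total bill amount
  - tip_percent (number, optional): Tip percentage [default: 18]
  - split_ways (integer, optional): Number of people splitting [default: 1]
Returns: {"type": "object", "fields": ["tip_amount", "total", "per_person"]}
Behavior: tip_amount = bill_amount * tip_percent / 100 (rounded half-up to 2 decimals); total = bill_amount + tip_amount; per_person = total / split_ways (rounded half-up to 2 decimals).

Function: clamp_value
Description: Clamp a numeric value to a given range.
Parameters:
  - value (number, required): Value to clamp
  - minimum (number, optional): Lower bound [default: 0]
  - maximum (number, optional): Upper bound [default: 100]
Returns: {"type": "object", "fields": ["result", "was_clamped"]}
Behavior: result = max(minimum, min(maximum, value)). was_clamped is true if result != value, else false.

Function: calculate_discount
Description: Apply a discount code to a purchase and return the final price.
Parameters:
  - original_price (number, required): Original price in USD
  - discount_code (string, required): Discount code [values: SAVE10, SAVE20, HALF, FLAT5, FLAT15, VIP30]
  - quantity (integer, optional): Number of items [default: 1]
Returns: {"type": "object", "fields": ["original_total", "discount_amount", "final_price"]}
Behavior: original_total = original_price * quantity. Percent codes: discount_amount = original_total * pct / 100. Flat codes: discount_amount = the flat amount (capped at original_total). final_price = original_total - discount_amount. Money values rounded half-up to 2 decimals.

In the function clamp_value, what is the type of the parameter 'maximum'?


The clamp_value spec declares:
  - maximum (number, optional): Upper bound [default: 100]
Type:
number


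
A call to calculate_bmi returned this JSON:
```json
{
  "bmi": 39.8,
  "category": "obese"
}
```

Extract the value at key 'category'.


obese


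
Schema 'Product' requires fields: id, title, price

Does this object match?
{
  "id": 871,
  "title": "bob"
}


Checking required fields...
Missing: price
Invalid - missing required field 'price'


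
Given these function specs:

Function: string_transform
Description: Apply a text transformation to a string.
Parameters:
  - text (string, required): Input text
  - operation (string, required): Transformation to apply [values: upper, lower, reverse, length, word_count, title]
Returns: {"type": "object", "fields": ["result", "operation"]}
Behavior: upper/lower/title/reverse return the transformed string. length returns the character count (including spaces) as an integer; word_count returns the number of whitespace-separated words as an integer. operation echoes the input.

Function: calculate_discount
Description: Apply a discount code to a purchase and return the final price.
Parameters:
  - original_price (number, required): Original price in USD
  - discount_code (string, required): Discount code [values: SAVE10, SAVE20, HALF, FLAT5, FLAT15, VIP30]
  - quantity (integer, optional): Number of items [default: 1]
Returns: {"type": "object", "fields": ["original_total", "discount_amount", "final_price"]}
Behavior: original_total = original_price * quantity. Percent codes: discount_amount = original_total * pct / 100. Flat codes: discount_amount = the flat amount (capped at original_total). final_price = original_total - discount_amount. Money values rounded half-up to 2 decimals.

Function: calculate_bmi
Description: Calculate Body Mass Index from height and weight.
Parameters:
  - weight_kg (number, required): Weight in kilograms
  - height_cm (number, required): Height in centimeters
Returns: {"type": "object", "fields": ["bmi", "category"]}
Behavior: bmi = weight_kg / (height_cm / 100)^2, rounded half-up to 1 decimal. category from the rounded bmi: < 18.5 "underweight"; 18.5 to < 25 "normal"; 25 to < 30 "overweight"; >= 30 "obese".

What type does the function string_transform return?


The string_transform spec declares Returns: {"type": "object", "fields": ["result", "operation"]}
Type:
object


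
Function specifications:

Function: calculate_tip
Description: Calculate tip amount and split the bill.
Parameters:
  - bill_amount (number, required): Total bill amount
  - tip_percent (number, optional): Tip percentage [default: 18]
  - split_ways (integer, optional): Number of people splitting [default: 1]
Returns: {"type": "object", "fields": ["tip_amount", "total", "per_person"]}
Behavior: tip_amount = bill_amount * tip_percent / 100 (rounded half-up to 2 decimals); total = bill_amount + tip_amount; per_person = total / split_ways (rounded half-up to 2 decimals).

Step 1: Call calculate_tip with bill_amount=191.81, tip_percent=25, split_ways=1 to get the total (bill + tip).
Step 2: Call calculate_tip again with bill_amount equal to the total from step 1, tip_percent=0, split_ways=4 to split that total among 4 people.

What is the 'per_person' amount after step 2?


Step 1: calculate_tip(bill_amount=191.81, tip_percent=25, split_ways=1)
  tip_amount = 191.81 * 25/100 = 47.9525 -> 47.95
  total = 191.81 + 47.95 = 239.76
  per_person = 239.76 / 1 = 239.76 -> 239.76
  -> total = 239.76
Step 2: calculate_tip(bill_amount=239.76, tip_percent=0, split_ways=4)
  tip_amount = 239.76 * 0/100 = 0 -> 0.00
  total = 239.76 + 0.00 = 239.76
  per_person = 239.76 / 4 = 59.94 -> 59.94
  -> per_person = 59.94
$59.94


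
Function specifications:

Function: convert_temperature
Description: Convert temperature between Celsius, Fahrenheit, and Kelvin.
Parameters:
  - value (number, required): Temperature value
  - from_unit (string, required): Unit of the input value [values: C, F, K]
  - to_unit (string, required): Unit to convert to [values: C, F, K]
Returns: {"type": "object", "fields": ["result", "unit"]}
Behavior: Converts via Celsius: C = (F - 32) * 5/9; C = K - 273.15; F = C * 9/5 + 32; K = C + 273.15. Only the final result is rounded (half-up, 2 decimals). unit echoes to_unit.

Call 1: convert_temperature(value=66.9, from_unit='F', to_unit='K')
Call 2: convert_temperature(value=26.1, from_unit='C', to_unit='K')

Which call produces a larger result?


Call 1:
  To C: (66.9 - 32) * 5/9 = 19.388889
  To K: 19.388889 + 273.15 = 292.538889
  Round to 2 decimals: 292.54
  -> 292.54 K
Call 2:
  Input already in C: 26.1
  To K: 26.1 + 273.15 = 299.25
  Round to 2 decimals: 299.25
  -> 299.25 K
Call 2 (299.25 K)


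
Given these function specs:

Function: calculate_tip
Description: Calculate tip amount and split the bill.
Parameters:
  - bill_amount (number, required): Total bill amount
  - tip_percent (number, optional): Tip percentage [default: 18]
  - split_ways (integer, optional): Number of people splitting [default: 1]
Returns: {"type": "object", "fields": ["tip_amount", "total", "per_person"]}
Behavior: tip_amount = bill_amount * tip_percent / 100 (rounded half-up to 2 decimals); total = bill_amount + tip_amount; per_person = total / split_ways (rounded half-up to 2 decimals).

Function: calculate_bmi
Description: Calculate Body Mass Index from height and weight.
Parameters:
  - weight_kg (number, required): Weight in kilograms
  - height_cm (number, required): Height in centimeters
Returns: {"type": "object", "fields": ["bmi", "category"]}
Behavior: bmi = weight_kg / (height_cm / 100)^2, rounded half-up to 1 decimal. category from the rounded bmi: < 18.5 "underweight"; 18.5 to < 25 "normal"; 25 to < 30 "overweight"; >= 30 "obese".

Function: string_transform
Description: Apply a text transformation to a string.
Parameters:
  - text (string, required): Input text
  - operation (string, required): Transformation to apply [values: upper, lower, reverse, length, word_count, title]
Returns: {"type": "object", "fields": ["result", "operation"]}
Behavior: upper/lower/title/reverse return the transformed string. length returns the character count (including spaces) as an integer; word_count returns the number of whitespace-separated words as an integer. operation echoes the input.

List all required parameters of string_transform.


Parameters of string_transform and their required/optional flag:
  text: required
  operation: required
operation, text


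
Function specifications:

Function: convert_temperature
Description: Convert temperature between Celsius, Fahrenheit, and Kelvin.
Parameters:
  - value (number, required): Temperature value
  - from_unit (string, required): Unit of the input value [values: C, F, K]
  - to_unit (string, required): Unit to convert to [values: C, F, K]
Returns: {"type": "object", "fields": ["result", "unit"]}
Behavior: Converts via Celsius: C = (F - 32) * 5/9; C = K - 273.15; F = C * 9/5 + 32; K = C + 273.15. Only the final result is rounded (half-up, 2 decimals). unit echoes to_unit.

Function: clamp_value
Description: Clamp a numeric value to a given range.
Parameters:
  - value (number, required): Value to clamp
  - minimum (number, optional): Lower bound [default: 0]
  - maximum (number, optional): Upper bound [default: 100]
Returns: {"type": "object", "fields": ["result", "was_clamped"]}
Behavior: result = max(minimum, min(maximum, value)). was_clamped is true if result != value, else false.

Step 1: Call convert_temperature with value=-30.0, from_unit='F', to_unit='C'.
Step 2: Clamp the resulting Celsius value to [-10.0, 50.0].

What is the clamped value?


Step 1: convert_temperature(value=-30.0, from_unit=F, to_unit=C)
  To C: (-30 - 32) * 5/9 = -34.444444
  Target is C: -34.444444
  Round to 2 decimals: -34.44
  -> result = -34.44 C
Step 2: clamp_value(value=-34.44, minimum=-10.0, maximum=50.0)
  result = max(-10.0, min(50.0, -34.44)) = max(-10.0, -34.44) = -10.0
  was_clamped = (-10.0 != -34.44) = true
  -> result = -10.0
-10.0


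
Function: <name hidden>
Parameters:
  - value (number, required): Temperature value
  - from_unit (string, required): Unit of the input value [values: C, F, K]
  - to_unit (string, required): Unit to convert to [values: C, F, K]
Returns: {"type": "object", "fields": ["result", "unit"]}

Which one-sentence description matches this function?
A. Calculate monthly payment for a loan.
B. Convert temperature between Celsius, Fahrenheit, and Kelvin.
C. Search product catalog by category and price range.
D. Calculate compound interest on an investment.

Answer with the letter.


Parameters value, from_unit, to_unit and return ["result", "unit"] fit: Convert temperature between Celsius, Fahrenheit, and Kelvin.
B


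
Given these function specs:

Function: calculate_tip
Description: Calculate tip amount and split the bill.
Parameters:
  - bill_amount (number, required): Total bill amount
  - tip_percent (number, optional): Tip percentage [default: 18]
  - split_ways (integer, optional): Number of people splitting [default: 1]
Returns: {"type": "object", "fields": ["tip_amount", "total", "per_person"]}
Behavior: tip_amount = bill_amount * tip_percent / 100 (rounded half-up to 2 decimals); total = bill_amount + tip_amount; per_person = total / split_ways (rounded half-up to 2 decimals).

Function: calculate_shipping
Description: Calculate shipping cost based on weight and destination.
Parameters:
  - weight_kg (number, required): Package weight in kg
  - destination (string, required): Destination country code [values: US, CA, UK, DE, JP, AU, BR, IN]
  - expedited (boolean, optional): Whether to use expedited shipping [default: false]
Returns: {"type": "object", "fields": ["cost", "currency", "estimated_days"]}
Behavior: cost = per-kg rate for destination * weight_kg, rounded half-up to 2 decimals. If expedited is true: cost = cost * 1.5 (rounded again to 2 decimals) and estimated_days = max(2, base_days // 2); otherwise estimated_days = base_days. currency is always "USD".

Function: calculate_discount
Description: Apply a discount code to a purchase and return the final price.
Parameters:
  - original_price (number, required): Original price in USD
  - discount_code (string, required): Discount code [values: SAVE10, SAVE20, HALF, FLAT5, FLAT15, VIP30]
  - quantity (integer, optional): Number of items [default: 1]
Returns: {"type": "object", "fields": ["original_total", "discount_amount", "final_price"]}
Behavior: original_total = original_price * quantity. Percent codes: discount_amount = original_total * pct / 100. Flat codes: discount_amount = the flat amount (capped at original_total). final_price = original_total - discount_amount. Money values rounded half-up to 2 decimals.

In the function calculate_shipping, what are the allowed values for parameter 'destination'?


The calculate_shipping spec declares:
  - destination (string, required): Destination country code [values: US, CA, UK, DE, JP, AU, BR, IN]
Allowed values:
US, CA, UK, DE, JP, AU, BR, IN


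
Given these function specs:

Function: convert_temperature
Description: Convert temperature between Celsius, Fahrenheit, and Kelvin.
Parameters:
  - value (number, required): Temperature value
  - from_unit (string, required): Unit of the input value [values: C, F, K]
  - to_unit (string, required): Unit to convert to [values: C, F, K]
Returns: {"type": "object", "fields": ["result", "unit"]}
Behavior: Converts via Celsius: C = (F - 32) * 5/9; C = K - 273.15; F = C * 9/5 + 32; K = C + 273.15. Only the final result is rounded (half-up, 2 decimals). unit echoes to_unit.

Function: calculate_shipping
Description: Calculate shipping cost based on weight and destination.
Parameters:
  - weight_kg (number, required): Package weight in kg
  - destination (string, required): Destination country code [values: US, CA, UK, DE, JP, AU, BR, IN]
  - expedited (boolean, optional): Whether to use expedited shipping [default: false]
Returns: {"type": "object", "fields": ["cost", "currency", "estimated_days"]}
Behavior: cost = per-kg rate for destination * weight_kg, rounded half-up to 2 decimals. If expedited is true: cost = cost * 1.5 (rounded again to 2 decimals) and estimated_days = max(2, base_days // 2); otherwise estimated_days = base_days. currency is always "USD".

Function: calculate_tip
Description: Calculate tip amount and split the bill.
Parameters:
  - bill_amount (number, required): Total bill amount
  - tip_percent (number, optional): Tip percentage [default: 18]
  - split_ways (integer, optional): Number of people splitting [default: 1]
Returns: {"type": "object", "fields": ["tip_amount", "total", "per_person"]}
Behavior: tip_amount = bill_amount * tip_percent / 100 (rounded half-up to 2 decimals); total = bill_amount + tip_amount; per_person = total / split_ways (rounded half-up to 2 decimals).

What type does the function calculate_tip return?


The calculate_tip spec declares Returns: {"type": "object", "fields": ["tip_amount", "total", "per_person"]}
Type:
object


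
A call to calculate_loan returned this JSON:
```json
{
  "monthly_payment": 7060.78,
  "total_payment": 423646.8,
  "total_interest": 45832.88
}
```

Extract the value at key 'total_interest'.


45832.88


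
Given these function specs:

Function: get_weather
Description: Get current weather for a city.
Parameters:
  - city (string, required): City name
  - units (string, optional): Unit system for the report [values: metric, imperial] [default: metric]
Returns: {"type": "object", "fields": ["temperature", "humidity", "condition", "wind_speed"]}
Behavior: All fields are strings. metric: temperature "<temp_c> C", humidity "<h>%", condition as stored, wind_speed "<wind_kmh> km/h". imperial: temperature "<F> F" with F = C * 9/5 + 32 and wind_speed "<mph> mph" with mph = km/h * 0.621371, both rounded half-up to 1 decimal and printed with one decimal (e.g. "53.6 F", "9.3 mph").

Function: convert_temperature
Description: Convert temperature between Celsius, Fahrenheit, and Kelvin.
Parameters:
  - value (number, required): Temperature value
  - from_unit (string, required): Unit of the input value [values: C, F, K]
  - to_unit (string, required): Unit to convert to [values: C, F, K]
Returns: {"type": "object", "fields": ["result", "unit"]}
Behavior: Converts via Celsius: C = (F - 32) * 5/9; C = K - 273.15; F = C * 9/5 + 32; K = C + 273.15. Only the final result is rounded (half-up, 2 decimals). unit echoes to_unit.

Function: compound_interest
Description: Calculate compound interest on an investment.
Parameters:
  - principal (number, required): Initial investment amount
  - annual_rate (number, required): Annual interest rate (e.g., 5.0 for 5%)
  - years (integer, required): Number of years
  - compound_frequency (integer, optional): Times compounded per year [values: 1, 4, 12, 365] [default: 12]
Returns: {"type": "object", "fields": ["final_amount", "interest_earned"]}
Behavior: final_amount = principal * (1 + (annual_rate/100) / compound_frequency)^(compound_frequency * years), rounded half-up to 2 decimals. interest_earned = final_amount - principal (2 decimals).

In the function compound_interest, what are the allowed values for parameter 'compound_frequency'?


The compound_interest spec declares:
  - compound_frequency (integer, optional): Times compounded per year [values: 1, 4, 12, 365] [default: 12]
Allowed values:
1, 4, 12, 365


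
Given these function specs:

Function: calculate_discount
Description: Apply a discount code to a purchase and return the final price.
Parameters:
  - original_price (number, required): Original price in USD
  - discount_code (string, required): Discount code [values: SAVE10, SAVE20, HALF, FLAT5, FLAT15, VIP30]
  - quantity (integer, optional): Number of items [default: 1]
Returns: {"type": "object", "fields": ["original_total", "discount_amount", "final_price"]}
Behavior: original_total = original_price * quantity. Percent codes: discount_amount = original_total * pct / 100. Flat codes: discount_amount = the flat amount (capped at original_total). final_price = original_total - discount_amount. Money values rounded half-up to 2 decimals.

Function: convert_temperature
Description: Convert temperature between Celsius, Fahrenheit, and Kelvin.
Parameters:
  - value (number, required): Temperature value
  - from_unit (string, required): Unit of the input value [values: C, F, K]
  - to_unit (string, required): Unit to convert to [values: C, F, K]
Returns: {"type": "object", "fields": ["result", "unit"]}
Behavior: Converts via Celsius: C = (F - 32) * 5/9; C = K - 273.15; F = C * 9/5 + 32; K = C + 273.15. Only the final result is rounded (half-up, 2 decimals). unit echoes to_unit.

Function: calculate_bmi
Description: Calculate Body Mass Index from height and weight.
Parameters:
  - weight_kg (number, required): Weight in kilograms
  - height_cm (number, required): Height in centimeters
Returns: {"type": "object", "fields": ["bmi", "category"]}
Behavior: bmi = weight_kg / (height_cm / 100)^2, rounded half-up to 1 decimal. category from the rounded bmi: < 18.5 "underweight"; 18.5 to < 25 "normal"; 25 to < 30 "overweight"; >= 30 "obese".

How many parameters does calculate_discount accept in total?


Parameters of calculate_discount: original_price (required), discount_code (required), quantity (optional)
Total:
3


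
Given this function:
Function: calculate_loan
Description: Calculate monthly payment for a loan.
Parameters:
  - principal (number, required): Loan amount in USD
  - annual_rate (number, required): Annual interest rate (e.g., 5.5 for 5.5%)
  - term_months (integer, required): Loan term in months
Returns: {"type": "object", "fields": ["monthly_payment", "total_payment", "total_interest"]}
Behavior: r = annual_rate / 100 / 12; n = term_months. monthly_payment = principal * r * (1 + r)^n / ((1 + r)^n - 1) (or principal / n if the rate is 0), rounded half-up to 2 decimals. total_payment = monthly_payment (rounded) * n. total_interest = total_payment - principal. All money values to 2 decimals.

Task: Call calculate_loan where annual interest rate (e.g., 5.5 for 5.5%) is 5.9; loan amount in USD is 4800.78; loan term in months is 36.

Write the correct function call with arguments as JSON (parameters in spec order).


Mapping each described value to its parameter name:
  'Annual interest rate (e.g., 5.5 for 5.5%)' -> annual_rate = 5.9
  'Loan amount in USD' -> principal = 4800.78
  'Loan term in months' -> term_months = 36
calculate_loan({"principal": 4800.78, "annual_rate": 5.9, "term_months": 36})


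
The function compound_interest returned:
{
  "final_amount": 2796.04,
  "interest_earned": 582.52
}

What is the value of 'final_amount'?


2796.04


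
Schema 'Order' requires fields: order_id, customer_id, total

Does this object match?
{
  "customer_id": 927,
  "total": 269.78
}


Checking required fields...
Missing: order_id
Invalid - missing required field 'order_id'


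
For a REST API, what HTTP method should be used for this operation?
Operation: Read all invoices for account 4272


GET = read, POST = create, PUT = update/replace, DELETE = remove
This operation is a read.
GET


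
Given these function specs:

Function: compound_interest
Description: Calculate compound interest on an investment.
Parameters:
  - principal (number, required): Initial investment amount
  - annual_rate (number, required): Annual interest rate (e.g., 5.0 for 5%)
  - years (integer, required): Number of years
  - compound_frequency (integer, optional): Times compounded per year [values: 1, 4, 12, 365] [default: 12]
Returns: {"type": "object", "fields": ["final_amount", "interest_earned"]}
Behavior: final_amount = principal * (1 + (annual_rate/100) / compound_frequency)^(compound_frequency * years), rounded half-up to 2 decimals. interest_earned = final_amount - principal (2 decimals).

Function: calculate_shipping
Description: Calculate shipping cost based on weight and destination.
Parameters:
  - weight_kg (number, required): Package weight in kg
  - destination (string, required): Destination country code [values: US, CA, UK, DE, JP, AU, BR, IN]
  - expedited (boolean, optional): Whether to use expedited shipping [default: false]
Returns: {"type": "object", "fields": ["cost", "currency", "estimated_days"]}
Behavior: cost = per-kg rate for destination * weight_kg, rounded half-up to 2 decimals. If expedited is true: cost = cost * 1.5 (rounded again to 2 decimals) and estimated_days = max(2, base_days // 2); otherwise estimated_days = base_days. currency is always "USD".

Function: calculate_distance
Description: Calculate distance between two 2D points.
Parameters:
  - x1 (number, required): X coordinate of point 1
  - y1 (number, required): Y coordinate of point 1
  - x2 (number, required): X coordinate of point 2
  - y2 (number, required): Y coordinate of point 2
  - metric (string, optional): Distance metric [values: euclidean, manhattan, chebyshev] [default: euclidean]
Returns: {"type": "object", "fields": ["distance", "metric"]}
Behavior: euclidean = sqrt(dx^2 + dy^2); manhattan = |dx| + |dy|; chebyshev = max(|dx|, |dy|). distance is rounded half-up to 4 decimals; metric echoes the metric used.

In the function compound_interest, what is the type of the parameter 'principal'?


The compound_interest spec declares:
  - principal (number, required): Initial investment amount
Type:
number


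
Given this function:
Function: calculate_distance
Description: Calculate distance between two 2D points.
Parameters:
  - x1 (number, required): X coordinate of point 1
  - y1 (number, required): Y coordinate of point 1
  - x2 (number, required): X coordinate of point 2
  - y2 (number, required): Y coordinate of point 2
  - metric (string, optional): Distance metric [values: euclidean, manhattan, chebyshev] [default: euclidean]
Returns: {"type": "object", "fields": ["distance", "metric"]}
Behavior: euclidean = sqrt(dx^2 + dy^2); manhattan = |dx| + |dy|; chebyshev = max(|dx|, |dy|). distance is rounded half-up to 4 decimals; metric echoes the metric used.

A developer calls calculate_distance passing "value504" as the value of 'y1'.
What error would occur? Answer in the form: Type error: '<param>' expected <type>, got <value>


Spec: 'y1' is declared as number; "value504" is a string.
Type error: 'y1' expected number, got "value504"


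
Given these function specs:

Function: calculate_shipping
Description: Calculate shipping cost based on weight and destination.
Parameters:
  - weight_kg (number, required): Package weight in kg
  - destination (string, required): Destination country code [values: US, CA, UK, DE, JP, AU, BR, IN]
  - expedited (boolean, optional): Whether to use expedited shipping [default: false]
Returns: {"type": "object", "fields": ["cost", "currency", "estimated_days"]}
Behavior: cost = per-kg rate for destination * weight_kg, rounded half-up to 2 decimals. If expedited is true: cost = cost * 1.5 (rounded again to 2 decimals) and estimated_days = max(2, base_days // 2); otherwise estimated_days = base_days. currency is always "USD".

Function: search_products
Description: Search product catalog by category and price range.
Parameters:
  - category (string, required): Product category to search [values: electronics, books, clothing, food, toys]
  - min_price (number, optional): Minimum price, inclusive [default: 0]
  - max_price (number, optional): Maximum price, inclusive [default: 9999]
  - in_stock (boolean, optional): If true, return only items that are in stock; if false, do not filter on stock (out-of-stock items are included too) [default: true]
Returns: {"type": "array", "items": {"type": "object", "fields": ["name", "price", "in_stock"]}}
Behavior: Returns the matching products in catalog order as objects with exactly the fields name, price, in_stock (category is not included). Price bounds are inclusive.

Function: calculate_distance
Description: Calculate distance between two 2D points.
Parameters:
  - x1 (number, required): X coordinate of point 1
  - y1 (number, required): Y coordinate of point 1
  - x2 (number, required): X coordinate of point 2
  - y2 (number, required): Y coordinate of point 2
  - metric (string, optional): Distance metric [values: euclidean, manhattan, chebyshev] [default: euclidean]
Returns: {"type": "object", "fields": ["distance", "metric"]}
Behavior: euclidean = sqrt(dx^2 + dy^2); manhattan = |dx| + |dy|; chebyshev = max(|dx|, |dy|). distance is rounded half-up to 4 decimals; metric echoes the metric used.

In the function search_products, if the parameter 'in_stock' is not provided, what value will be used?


The search_products spec declares:
  - in_stock (boolean, optional): If true, return only items that are in stock; if false, do not filter on stock (out-of-stock items are included too) [default: true]
Default:
true


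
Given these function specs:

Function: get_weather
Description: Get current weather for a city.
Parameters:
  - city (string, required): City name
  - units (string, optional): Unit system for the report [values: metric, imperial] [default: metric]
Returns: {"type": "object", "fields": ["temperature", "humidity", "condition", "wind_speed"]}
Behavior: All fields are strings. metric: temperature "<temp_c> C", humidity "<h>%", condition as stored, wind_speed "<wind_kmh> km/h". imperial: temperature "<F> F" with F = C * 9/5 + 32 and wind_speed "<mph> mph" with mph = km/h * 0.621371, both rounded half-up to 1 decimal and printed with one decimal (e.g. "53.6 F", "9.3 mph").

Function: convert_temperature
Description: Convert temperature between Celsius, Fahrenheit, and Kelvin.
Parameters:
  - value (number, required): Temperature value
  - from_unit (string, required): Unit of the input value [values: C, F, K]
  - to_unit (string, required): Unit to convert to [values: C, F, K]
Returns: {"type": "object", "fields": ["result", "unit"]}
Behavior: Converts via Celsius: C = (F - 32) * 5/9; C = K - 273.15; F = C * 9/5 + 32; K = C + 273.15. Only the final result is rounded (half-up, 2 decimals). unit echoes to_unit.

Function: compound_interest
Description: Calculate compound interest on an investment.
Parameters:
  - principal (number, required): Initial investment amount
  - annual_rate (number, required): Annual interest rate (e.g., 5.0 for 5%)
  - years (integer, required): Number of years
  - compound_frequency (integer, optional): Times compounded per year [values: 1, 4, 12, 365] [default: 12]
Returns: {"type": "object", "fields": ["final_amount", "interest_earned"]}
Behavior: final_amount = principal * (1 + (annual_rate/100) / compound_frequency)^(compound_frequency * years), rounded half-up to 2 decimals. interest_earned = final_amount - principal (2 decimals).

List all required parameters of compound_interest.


Parameters of compound_interest and their required/optional flag:
  principal: required
  annual_rate: required
  years: required
  compound_frequency: optional
annual_rate, principal, years


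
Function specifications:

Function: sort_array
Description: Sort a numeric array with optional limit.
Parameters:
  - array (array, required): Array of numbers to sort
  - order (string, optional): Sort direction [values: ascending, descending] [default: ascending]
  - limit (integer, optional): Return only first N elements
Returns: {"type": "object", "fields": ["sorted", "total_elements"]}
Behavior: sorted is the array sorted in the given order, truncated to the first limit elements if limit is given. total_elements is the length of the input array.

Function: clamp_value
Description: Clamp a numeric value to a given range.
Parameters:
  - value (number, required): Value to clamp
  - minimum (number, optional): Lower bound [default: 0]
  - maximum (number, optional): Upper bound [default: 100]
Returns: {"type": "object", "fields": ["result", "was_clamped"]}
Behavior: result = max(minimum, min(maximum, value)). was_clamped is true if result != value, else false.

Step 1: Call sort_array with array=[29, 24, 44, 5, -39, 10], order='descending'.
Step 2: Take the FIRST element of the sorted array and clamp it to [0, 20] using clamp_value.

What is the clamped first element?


Step 1: sort_array(order=descending)
  sorted: [44, 29, 24, 10, 5, -39]
  -> first element = 44
Step 2: clamp_value(value=44, minimum=0, maximum=20)
  result = max(0, min(20, 44)) = max(0, 20) = 20
  was_clamped = (20 != 44) = true
  -> result = 20
20


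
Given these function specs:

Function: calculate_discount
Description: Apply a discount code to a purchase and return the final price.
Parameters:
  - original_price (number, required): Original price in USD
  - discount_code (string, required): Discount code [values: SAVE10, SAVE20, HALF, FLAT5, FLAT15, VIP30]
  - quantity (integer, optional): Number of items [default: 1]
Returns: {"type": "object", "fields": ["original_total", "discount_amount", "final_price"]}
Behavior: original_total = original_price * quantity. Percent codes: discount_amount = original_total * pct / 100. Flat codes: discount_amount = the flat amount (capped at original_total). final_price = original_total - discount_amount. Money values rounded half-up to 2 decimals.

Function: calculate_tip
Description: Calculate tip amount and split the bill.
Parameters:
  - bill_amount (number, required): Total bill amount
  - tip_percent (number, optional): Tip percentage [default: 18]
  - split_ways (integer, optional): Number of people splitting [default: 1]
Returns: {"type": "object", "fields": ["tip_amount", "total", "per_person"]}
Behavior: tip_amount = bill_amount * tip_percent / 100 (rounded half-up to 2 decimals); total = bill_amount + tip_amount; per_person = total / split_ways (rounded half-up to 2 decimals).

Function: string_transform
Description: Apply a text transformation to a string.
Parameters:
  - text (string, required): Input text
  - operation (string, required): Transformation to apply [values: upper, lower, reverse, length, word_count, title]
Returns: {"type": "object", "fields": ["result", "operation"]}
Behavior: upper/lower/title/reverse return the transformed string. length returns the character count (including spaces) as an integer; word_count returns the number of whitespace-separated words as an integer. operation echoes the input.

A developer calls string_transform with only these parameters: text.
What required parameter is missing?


Required parameters: text, operation
Provided: text
Missing: operation
operation


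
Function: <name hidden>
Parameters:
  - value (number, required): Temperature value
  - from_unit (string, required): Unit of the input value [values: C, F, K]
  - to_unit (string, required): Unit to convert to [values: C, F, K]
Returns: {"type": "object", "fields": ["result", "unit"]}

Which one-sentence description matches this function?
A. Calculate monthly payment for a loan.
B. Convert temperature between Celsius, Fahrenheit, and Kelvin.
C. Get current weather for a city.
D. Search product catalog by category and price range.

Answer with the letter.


Parameters value, from_unit, to_unit and return ["result", "unit"] fit: Convert temperature between Celsius, Fahrenheit, and Kelvin.
B


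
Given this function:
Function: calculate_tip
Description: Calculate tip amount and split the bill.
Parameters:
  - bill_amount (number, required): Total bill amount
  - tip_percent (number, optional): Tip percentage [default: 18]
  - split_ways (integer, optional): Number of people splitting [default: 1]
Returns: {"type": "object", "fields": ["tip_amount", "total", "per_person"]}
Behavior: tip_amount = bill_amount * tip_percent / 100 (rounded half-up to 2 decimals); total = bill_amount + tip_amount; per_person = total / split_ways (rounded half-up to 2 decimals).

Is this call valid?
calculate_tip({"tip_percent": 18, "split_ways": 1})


Checking required parameters...
Missing required parameter: bill_amount
Invalid - missing required parameter 'bill_amount'


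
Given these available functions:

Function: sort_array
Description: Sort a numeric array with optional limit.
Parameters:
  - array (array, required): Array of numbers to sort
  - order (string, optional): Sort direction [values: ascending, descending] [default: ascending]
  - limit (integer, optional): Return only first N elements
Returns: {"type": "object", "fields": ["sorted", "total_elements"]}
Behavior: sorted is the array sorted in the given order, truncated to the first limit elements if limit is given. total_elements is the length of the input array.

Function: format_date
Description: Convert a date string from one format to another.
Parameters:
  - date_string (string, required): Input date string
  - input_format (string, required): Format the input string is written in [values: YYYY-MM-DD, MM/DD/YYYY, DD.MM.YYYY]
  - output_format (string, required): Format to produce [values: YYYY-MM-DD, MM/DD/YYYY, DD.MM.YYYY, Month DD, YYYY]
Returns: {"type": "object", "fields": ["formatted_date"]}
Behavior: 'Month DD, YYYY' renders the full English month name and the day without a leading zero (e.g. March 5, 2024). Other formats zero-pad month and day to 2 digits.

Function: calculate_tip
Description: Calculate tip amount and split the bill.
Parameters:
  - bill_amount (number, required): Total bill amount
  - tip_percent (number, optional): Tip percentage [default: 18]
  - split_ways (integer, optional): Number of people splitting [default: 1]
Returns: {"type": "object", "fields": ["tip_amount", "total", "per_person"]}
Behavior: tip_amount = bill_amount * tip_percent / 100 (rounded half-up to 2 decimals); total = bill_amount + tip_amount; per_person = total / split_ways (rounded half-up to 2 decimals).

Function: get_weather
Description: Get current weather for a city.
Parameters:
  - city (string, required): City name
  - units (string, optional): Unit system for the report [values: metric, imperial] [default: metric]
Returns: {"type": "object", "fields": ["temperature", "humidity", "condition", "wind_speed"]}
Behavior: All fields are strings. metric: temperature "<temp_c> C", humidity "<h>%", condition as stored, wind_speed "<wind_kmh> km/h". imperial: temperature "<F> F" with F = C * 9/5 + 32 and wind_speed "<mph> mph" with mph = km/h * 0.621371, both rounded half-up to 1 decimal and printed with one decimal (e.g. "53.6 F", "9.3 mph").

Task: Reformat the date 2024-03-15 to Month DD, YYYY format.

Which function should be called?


The task needs a function whose description is: Convert a date string from one format to another.
format_date


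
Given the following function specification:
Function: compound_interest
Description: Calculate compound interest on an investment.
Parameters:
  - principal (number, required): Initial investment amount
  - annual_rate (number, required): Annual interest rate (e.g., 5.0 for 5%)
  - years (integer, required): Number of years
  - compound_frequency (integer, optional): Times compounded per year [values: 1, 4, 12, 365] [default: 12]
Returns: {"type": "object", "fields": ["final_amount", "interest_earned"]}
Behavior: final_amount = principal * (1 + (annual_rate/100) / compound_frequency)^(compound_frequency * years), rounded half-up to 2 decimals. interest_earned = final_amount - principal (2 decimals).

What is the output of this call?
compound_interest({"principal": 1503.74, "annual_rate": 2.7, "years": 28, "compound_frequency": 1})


rate per period = 2.7/100/1 = 0.027 (keep full precision); periods = 1 * 28 = 28
(1 + 0.027)^28 = 2.10849425
final_amount = 1503.74 * 2.10849425 = 3170.627141 -> 3170.63
interest_earned = 3170.63 - 1503.74 = 1666.89
Output:
{"final_amount": 3170.63, "interest_earned": 1666.89}
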